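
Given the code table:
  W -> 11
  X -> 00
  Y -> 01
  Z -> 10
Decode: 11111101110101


Decoding:
11 -> W
11 -> W
11 -> W
01 -> Y
11 -> W
01 -> Y
01 -> Y


Result: WWWYWYY


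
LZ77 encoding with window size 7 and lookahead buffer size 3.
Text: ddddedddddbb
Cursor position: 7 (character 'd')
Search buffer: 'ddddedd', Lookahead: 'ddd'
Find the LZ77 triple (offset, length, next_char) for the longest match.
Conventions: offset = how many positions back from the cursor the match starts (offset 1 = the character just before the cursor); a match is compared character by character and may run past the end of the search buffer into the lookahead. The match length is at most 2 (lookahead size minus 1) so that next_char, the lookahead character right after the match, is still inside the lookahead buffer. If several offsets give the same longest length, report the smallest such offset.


Try each offset into the search buffer:
  offset=1 (pos 6, char 'd'): match length 2
  offset=2 (pos 5, char 'd'): match length 2
  offset=3 (pos 4, char 'e'): match length 0
  offset=4 (pos 3, char 'd'): match length 1
  offset=5 (pos 2, char 'd'): match length 2
  offset=6 (pos 1, char 'd'): match length 2
  offset=7 (pos 0, char 'd'): match length 2
Longest match has length 2, found at offsets 1, 2, 5, 6, 7; take the smallest, offset 1.
next_char = character at position 7 + 2 = 9 -> 'd'

Best match: offset=1, length=2 (matching 'dd' starting at position 6)
LZ77 triple: (1, 2, 'd')


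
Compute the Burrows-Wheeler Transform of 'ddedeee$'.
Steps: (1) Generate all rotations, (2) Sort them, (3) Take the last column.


Rotations (sorted):
  0: $ddedeee -> last char: e
  1: ddedeee$ -> last char: $
  2: dedeee$d -> last char: d
  3: deee$dde -> last char: e
  4: e$ddedee -> last char: e
  5: edeee$dd -> last char: d
  6: ee$ddede -> last char: e
  7: eee$dded -> last char: d


BWT = e$deeded


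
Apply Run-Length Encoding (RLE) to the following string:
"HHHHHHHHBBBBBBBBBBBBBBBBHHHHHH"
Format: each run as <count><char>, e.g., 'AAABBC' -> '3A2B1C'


Scanning runs left to right:
  i=0: run of 'H' x 8 -> '8H'
  i=8: run of 'B' x 16 -> '16B'
  i=24: run of 'H' x 6 -> '6H'

RLE = 8H16B6H


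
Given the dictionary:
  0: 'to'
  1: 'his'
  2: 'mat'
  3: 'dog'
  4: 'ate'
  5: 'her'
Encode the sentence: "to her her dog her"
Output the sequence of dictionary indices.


Look up each word in the dictionary:
  'to' -> 0
  'her' -> 5
  'her' -> 5
  'dog' -> 3
  'her' -> 5

Encoded: [0, 5, 5, 3, 5]


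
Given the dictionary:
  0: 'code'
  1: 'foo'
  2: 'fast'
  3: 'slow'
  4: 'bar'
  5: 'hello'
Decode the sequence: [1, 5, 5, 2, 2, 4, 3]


Look up each index in the dictionary:
  1 -> 'foo'
  5 -> 'hello'
  5 -> 'hello'
  2 -> 'fast'
  2 -> 'fast'
  4 -> 'bar'
  3 -> 'slow'

Decoded: "foo hello hello fast fast bar slow"


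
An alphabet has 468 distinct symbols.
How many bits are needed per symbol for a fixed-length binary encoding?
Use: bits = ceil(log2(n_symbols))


log2(468) = 8.8704
Bracket: 2^8 = 256 < 468 <= 2^9 = 512
So ceil(log2(468)) = 9

bits = ceil(log2(468)) = ceil(8.8704) = 9 bits


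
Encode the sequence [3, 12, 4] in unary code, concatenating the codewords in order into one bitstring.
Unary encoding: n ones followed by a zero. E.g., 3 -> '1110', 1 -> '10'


Encode each number as n ones followed by a terminating 0:
  3 -> 1110 (4 bits)
  12 -> 1111111111110 (13 bits)
  4 -> 11110 (5 bits)
Total length = 4 + 13 + 5 = 22 bits.

Unary([3, 12, 4]) = 1110111111111111011110 (22 bits)


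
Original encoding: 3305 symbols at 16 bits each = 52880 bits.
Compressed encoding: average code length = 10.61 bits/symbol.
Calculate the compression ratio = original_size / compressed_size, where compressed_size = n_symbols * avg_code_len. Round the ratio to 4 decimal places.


original_size = n_symbols * orig_bits = 3305 * 16 = 52880 bits
compressed_size = n_symbols * avg_code_len = 3305 * 10.61 = 35066.05 bits
ratio = original_size / compressed_size = 52880 / 35066.05 = 1.508

Compression ratio = 1.508


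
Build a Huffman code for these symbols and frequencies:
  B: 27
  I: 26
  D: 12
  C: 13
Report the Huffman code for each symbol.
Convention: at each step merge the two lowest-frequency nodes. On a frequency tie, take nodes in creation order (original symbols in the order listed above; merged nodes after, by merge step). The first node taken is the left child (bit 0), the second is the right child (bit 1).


Huffman tree construction:
Step 1: Merge D(12) + C(13) = 25
Step 2: Merge (D+C)(25) + I(26) = 51
Step 3: Merge B(27) + ((D+C)+I)(51) = 78
Read each symbol's code off the tree from the root (left child = 0, right child = 1).

Codes:
  B: 0 (length 1)
  I: 11 (length 2)
  D: 100 (length 3)
  C: 101 (length 3)
Average code length: 154/78 = 1.9744 bits/symbol


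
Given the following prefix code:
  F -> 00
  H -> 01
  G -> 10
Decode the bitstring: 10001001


Decoding step by step:
Bits 10 -> G
Bits 00 -> F
Bits 10 -> G
Bits 01 -> H


Decoded message: GFGH


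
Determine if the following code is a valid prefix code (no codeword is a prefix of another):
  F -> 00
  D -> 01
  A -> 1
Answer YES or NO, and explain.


Checking each pair (does one codeword prefix another?):
  F='00' vs D='01': no prefix
  F='00' vs A='1': no prefix
  D='01' vs F='00': no prefix
  D='01' vs A='1': no prefix
  A='1' vs F='00': no prefix
  A='1' vs D='01': no prefix
No violation found over all pairs.

YES -- this is a valid prefix code. No codeword is a prefix of any other codeword.


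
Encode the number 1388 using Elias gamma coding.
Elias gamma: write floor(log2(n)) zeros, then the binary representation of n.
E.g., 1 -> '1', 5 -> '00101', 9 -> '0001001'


num_bits = floor(log2(1388)) + 1 = 11
leading_zeros = num_bits - 1 = 10
binary(1388) = 10101101100

Elias gamma(1388) = '0000000000' + '10101101100' = 000000000010101101100 (21 bits)


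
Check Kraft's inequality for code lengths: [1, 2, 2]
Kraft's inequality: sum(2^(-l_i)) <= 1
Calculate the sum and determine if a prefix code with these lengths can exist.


Sum = 2^(-1) + 2^(-2) + 2^(-2)
    = 0.5 + 0.25 + 0.25
    = 4/4 = 1.0
Since 1.0 <= 1, Kraft's inequality IS satisfied.
A prefix code with these lengths CAN exist.

Kraft sum = 1.0. Satisfied.


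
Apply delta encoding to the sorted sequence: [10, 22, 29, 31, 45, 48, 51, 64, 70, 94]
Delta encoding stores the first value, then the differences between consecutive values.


First value: 10
Deltas:
  22 - 10 = 12
  29 - 22 = 7
  31 - 29 = 2
  45 - 31 = 14
  48 - 45 = 3
  51 - 48 = 3
  64 - 51 = 13
  70 - 64 = 6
  94 - 70 = 24


Delta encoded: [10, 12, 7, 2, 14, 3, 3, 13, 6, 24]


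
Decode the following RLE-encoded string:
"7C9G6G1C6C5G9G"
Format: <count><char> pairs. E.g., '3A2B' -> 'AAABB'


Expanding each <count><char> pair:
  7C -> 'CCCCCCC'
  9G -> 'GGGGGGGGG'
  6G -> 'GGGGGG'
  1C -> 'C'
  6C -> 'CCCCCC'
  5G -> 'GGGGG'
  9G -> 'GGGGGGGGG'

Decoded = CCCCCCCGGGGGGGGGGGGGGGCCCCCCCGGGGGGGGGGGGGG


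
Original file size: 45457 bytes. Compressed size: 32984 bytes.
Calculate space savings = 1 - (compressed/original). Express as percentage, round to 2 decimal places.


ratio = compressed/original = 32984/45457 = 0.725609
savings = 1 - ratio = 1 - 0.725609 = 0.274391
as a percentage: 0.274391 * 100 = 27.44%

Space savings = 1 - 32984/45457 = 27.44%


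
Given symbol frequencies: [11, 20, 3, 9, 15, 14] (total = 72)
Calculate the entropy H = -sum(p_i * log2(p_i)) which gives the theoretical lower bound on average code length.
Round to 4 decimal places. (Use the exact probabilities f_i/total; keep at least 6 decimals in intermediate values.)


Per-symbol terms -p_i * log2(p_i) with p_i = f_i/72:
  p = 11/72 = 0.152778: log2(p) = -2.710493, -p*log2(p) = 0.414103
  p = 20/72 = 0.277778: log2(p) = -1.847997, -p*log2(p) = 0.513332
  p = 3/72 = 0.041667: log2(p) = -4.584963, -p*log2(p) = 0.191040
  p = 9/72 = 0.125000: log2(p) = -3.000000, -p*log2(p) = 0.375000
  p = 15/72 = 0.208333: log2(p) = -2.263034, -p*log2(p) = 0.471466
  p = 14/72 = 0.194444: log2(p) = -2.362570, -p*log2(p) = 0.459389
H = 0.414103 + 0.513332 + 0.191040 + 0.375000 + 0.471466 + 0.459389 = 2.424330

H = 2.4243 bits/symbol


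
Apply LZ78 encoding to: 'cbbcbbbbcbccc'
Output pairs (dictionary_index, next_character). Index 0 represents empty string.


LZ78 encoding steps:
Dictionary: {0: ''}
Step 1: w='' (idx 0), next='c' -> output (0, 'c'), add 'c' as idx 1
Step 2: w='' (idx 0), next='b' -> output (0, 'b'), add 'b' as idx 2
Step 3: w='b' (idx 2), next='c' -> output (2, 'c'), add 'bc' as idx 3
Step 4: w='b' (idx 2), next='b' -> output (2, 'b'), add 'bb' as idx 4
Step 5: w='bb' (idx 4), next='c' -> output (4, 'c'), add 'bbc' as idx 5
Step 6: w='bc' (idx 3), next='c' -> output (3, 'c'), add 'bcc' as idx 6
Step 7: w='c' (idx 1), end of input -> output (1, '')


Encoded: [(0, 'c'), (0, 'b'), (2, 'c'), (2, 'b'), (4, 'c'), (3, 'c'), (1, '')]


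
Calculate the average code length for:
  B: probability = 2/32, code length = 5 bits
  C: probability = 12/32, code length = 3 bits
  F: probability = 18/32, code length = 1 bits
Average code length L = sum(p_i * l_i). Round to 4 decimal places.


Weighted contributions p_i * l_i:
  B: (2/32) * 5 = 10/32
  C: (12/32) * 3 = 36/32
  F: (18/32) * 1 = 18/32
Sum = (10 + 36 + 18)/32 = 64/32

L = 64/32 = 2.0000 bits/symbol


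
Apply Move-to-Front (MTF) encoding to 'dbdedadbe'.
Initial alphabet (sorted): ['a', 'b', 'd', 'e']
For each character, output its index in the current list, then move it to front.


MTF encoding:
'd': index 2 in ['a', 'b', 'd', 'e'] -> ['d', 'a', 'b', 'e']
'b': index 2 in ['d', 'a', 'b', 'e'] -> ['b', 'd', 'a', 'e']
'd': index 1 in ['b', 'd', 'a', 'e'] -> ['d', 'b', 'a', 'e']
'e': index 3 in ['d', 'b', 'a', 'e'] -> ['e', 'd', 'b', 'a']
'd': index 1 in ['e', 'd', 'b', 'a'] -> ['d', 'e', 'b', 'a']
'a': index 3 in ['d', 'e', 'b', 'a'] -> ['a', 'd', 'e', 'b']
'd': index 1 in ['a', 'd', 'e', 'b'] -> ['d', 'a', 'e', 'b']
'b': index 3 in ['d', 'a', 'e', 'b'] -> ['b', 'd', 'a', 'e']
'e': index 3 in ['b', 'd', 'a', 'e'] -> ['e', 'b', 'd', 'a']


Output: [2, 2, 1, 3, 1, 3, 1, 3, 3]


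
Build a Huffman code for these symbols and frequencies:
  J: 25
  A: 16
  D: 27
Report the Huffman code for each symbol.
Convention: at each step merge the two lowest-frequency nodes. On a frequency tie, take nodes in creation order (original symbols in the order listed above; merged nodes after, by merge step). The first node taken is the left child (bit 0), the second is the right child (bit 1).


Huffman tree construction:
Step 1: Merge A(16) + J(25) = 41
Step 2: Merge D(27) + (A+J)(41) = 68
Read each symbol's code off the tree from the root (left child = 0, right child = 1).

Codes:
  J: 11 (length 2)
  A: 10 (length 2)
  D: 0 (length 1)
Average code length: 109/68 = 1.6029 bits/symbol


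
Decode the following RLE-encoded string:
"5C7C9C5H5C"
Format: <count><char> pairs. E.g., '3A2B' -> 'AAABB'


Expanding each <count><char> pair:
  5C -> 'CCCCC'
  7C -> 'CCCCCCC'
  9C -> 'CCCCCCCCC'
  5H -> 'HHHHH'
  5C -> 'CCCCC'

Decoded = CCCCCCCCCCCCCCCCCCCCCHHHHHCCCCC


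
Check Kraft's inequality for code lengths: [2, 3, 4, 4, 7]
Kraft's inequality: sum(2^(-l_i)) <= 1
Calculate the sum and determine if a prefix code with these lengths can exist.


Sum = 2^(-2) + 2^(-3) + 2^(-4) + 2^(-4) + 2^(-7)
    = 0.25 + 0.125 + 0.0625 + 0.0625 + 0.0078125
    = 65/128 = 0.5078125
Since 0.5078125 <= 1, Kraft's inequality IS satisfied.
A prefix code with these lengths CAN exist.

Kraft sum = 0.5078125. Satisfied.


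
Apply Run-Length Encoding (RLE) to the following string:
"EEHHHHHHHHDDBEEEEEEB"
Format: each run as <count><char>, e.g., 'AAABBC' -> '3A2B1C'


Scanning runs left to right:
  i=0: run of 'E' x 2 -> '2E'
  i=2: run of 'H' x 8 -> '8H'
  i=10: run of 'D' x 2 -> '2D'
  i=12: run of 'B' x 1 -> '1B'
  i=13: run of 'E' x 6 -> '6E'
  i=19: run of 'B' x 1 -> '1B'

RLE = 2E8H2D1B6E1B


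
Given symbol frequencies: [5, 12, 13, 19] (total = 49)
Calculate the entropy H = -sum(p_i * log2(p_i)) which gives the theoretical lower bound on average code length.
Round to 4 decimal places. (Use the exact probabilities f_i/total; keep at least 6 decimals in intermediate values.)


Per-symbol terms -p_i * log2(p_i) with p_i = f_i/49:
  p = 5/49 = 0.102041: log2(p) = -3.292782, -p*log2(p) = 0.335998
  p = 12/49 = 0.244898: log2(p) = -2.029747, -p*log2(p) = 0.497081
  p = 13/49 = 0.265306: log2(p) = -1.914270, -p*log2(p) = 0.507868
  p = 19/49 = 0.387755: log2(p) = -1.366782, -p*log2(p) = 0.529977
H = 0.335998 + 0.497081 + 0.507868 + 0.529977 = 1.870924

H = 1.8709 bits/symbol


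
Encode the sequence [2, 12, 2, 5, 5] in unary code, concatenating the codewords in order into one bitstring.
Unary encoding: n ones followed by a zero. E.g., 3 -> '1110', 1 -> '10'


Encode each number as n ones followed by a terminating 0:
  2 -> 110 (3 bits)
  12 -> 1111111111110 (13 bits)
  2 -> 110 (3 bits)
  5 -> 111110 (6 bits)
  5 -> 111110 (6 bits)
Total length = 3 + 13 + 3 + 6 + 6 = 31 bits.

Unary([2, 12, 2, 5, 5]) = 1101111111111110110111110111110 (31 bits)


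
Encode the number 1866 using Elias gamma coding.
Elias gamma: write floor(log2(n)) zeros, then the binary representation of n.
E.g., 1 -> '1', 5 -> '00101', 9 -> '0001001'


num_bits = floor(log2(1866)) + 1 = 11
leading_zeros = num_bits - 1 = 10
binary(1866) = 11101001010

Elias gamma(1866) = '0000000000' + '11101001010' = 000000000011101001010 (21 bits)


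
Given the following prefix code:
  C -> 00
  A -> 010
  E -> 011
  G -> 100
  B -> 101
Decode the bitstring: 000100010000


Decoding step by step:
Bits 00 -> C
Bits 010 -> A
Bits 00 -> C
Bits 100 -> G
Bits 00 -> C


Decoded message: CACGC


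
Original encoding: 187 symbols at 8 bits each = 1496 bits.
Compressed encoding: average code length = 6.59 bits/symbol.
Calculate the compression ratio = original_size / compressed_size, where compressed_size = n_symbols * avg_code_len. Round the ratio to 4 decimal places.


original_size = n_symbols * orig_bits = 187 * 8 = 1496 bits
compressed_size = n_symbols * avg_code_len = 187 * 6.59 = 1232.33 bits
ratio = original_size / compressed_size = 1496 / 1232.33 = 1.214

Compression ratio = 1.214


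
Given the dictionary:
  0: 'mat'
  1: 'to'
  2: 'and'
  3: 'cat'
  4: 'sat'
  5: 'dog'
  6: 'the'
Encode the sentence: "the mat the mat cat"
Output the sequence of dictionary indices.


Look up each word in the dictionary:
  'the' -> 6
  'mat' -> 0
  'the' -> 6
  'mat' -> 0
  'cat' -> 3

Encoded: [6, 0, 6, 0, 3]


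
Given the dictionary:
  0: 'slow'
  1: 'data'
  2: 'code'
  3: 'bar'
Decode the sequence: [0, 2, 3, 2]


Look up each index in the dictionary:
  0 -> 'slow'
  2 -> 'code'
  3 -> 'bar'
  2 -> 'code'

Decoded: "slow code bar code"


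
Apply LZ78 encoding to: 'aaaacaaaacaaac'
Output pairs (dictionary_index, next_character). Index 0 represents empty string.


LZ78 encoding steps:
Dictionary: {0: ''}
Step 1: w='' (idx 0), next='a' -> output (0, 'a'), add 'a' as idx 1
Step 2: w='a' (idx 1), next='a' -> output (1, 'a'), add 'aa' as idx 2
Step 3: w='a' (idx 1), next='c' -> output (1, 'c'), add 'ac' as idx 3
Step 4: w='aa' (idx 2), next='a' -> output (2, 'a'), add 'aaa' as idx 4
Step 5: w='ac' (idx 3), next='a' -> output (3, 'a'), add 'aca' as idx 5
Step 6: w='aa' (idx 2), next='c' -> output (2, 'c'), add 'aac' as idx 6


Encoded: [(0, 'a'), (1, 'a'), (1, 'c'), (2, 'a'), (3, 'a'), (2, 'c')]


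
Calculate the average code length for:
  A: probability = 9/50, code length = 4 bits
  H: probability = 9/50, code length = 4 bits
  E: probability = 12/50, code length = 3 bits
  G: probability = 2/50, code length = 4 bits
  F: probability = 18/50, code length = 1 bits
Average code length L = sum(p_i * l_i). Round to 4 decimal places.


Weighted contributions p_i * l_i:
  A: (9/50) * 4 = 36/50
  H: (9/50) * 4 = 36/50
  E: (12/50) * 3 = 36/50
  G: (2/50) * 4 = 8/50
  F: (18/50) * 1 = 18/50
Sum = (36 + 36 + 36 + 8 + 18)/50 = 134/50

L = 134/50 = 2.6800 bits/symbol


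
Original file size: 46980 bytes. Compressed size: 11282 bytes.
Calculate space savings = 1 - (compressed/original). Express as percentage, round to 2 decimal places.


ratio = compressed/original = 11282/46980 = 0.240145
savings = 1 - ratio = 1 - 0.240145 = 0.759855
as a percentage: 0.759855 * 100 = 75.99%

Space savings = 1 - 11282/46980 = 75.99%


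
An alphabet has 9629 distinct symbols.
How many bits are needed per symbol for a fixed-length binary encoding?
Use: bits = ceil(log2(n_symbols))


log2(9629) = 13.2332
Bracket: 2^13 = 8192 < 9629 <= 2^14 = 16384
So ceil(log2(9629)) = 14

bits = ceil(log2(9629)) = ceil(13.2332) = 14 bits


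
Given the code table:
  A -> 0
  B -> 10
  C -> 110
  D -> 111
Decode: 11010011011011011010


Decoding:
110 -> C
10 -> B
0 -> A
110 -> C
110 -> C
110 -> C
110 -> C
10 -> B


Result: CBACCCCB


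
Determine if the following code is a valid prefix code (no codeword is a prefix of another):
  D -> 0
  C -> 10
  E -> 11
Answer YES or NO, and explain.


Checking each pair (does one codeword prefix another?):
  D='0' vs C='10': no prefix
  D='0' vs E='11': no prefix
  C='10' vs D='0': no prefix
  C='10' vs E='11': no prefix
  E='11' vs D='0': no prefix
  E='11' vs C='10': no prefix
No violation found over all pairs.

YES -- this is a valid prefix code. No codeword is a prefix of any other codeword.


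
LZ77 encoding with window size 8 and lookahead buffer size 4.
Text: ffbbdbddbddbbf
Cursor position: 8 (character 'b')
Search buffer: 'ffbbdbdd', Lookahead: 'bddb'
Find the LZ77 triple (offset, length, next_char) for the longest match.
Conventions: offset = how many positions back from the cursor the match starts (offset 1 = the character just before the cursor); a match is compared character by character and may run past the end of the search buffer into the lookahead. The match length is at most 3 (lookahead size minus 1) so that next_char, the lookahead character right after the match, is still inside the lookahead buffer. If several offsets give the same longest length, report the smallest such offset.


Try each offset into the search buffer:
  offset=1 (pos 7, char 'd'): match length 0
  offset=2 (pos 6, char 'd'): match length 0
  offset=3 (pos 5, char 'b'): match length 3
  offset=4 (pos 4, char 'd'): match length 0
  offset=5 (pos 3, char 'b'): match length 2
  offset=6 (pos 2, char 'b'): match length 1
  offset=7 (pos 1, char 'f'): match length 0
  offset=8 (pos 0, char 'f'): match length 0
Longest match has length 3 at offset 3.
next_char = character at position 8 + 3 = 11 -> 'b'

Best match: offset=3, length=3 (matching 'bdd' starting at position 5)
LZ77 triple: (3, 3, 'b')


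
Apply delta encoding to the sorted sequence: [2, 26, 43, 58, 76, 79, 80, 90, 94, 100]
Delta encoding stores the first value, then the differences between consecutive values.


First value: 2
Deltas:
  26 - 2 = 24
  43 - 26 = 17
  58 - 43 = 15
  76 - 58 = 18
  79 - 76 = 3
  80 - 79 = 1
  90 - 80 = 10
  94 - 90 = 4
  100 - 94 = 6


Delta encoded: [2, 24, 17, 15, 18, 3, 1, 10, 4, 6]


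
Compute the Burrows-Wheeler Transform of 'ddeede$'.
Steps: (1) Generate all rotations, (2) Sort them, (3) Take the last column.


Rotations (sorted):
  0: $ddeede -> last char: e
  1: ddeede$ -> last char: $
  2: de$ddee -> last char: e
  3: deede$d -> last char: d
  4: e$ddeed -> last char: d
  5: ede$dde -> last char: e
  6: eede$dd -> last char: d


BWT = e$edded


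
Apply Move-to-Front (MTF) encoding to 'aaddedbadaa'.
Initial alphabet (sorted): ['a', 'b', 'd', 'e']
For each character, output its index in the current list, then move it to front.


MTF encoding:
'a': index 0 in ['a', 'b', 'd', 'e'] -> ['a', 'b', 'd', 'e']
'a': index 0 in ['a', 'b', 'd', 'e'] -> ['a', 'b', 'd', 'e']
'd': index 2 in ['a', 'b', 'd', 'e'] -> ['d', 'a', 'b', 'e']
'd': index 0 in ['d', 'a', 'b', 'e'] -> ['d', 'a', 'b', 'e']
'e': index 3 in ['d', 'a', 'b', 'e'] -> ['e', 'd', 'a', 'b']
'd': index 1 in ['e', 'd', 'a', 'b'] -> ['d', 'e', 'a', 'b']
'b': index 3 in ['d', 'e', 'a', 'b'] -> ['b', 'd', 'e', 'a']
'a': index 3 in ['b', 'd', 'e', 'a'] -> ['a', 'b', 'd', 'e']
'd': index 2 in ['a', 'b', 'd', 'e'] -> ['d', 'a', 'b', 'e']
'a': index 1 in ['d', 'a', 'b', 'e'] -> ['a', 'd', 'b', 'e']
'a': index 0 in ['a', 'd', 'b', 'e'] -> ['a', 'd', 'b', 'e']


Output: [0, 0, 2, 0, 3, 1, 3, 3, 2, 1, 0]


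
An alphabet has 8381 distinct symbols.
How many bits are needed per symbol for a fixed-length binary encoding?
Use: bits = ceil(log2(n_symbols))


log2(8381) = 13.0329
Bracket: 2^13 = 8192 < 8381 <= 2^14 = 16384
So ceil(log2(8381)) = 14

bits = ceil(log2(8381)) = ceil(13.0329) = 14 bits


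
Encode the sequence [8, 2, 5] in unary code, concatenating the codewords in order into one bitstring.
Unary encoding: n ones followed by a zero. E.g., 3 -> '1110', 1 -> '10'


Encode each number as n ones followed by a terminating 0:
  8 -> 111111110 (9 bits)
  2 -> 110 (3 bits)
  5 -> 111110 (6 bits)
Total length = 9 + 3 + 6 = 18 bits.

Unary([8, 2, 5]) = 111111110110111110 (18 bits)


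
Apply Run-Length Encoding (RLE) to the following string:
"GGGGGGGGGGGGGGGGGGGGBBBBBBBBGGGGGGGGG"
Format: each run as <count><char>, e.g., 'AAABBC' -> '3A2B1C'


Scanning runs left to right:
  i=0: run of 'G' x 20 -> '20G'
  i=20: run of 'B' x 8 -> '8B'
  i=28: run of 'G' x 9 -> '9G'

RLE = 20G8B9G


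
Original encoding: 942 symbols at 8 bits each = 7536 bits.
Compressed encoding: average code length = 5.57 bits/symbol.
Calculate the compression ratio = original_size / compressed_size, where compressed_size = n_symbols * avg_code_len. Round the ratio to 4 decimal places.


original_size = n_symbols * orig_bits = 942 * 8 = 7536 bits
compressed_size = n_symbols * avg_code_len = 942 * 5.57 = 5246.94 bits
ratio = original_size / compressed_size = 7536 / 5246.94 = 1.4363

Compression ratio = 1.4363


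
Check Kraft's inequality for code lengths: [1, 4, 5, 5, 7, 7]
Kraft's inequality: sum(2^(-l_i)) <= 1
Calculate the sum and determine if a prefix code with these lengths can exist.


Sum = 2^(-1) + 2^(-4) + 2^(-5) + 2^(-5) + 2^(-7) + 2^(-7)
    = 0.5 + 0.0625 + 0.03125 + 0.03125 + 0.0078125 + 0.0078125
    = 82/128 = 0.640625
Since 0.640625 <= 1, Kraft's inequality IS satisfied.
A prefix code with these lengths CAN exist.

Kraft sum = 0.640625. Satisfied.


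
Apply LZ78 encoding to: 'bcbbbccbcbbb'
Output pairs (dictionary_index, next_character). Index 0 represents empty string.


LZ78 encoding steps:
Dictionary: {0: ''}
Step 1: w='' (idx 0), next='b' -> output (0, 'b'), add 'b' as idx 1
Step 2: w='' (idx 0), next='c' -> output (0, 'c'), add 'c' as idx 2
Step 3: w='b' (idx 1), next='b' -> output (1, 'b'), add 'bb' as idx 3
Step 4: w='b' (idx 1), next='c' -> output (1, 'c'), add 'bc' as idx 4
Step 5: w='c' (idx 2), next='b' -> output (2, 'b'), add 'cb' as idx 5
Step 6: w='cb' (idx 5), next='b' -> output (5, 'b'), add 'cbb' as idx 6
Step 7: w='b' (idx 1), end of input -> output (1, '')


Encoded: [(0, 'b'), (0, 'c'), (1, 'b'), (1, 'c'), (2, 'b'), (5, 'b'), (1, '')]


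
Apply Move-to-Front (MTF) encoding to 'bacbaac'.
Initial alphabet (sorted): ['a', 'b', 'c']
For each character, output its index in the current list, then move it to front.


MTF encoding:
'b': index 1 in ['a', 'b', 'c'] -> ['b', 'a', 'c']
'a': index 1 in ['b', 'a', 'c'] -> ['a', 'b', 'c']
'c': index 2 in ['a', 'b', 'c'] -> ['c', 'a', 'b']
'b': index 2 in ['c', 'a', 'b'] -> ['b', 'c', 'a']
'a': index 2 in ['b', 'c', 'a'] -> ['a', 'b', 'c']
'a': index 0 in ['a', 'b', 'c'] -> ['a', 'b', 'c']
'c': index 2 in ['a', 'b', 'c'] -> ['c', 'a', 'b']


Output: [1, 1, 2, 2, 2, 0, 2]


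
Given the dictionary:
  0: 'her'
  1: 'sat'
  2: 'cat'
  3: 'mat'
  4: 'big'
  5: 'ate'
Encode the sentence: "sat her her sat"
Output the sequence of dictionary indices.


Look up each word in the dictionary:
  'sat' -> 1
  'her' -> 0
  'her' -> 0
  'sat' -> 1

Encoded: [1, 0, 0, 1]


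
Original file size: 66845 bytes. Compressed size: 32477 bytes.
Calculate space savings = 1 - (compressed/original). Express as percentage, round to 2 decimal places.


ratio = compressed/original = 32477/66845 = 0.485855
savings = 1 - ratio = 1 - 0.485855 = 0.514145
as a percentage: 0.514145 * 100 = 51.41%

Space savings = 1 - 32477/66845 = 51.41%


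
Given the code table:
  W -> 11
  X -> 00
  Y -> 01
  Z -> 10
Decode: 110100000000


Decoding:
11 -> W
01 -> Y
00 -> X
00 -> X
00 -> X
00 -> X


Result: WYXXXX


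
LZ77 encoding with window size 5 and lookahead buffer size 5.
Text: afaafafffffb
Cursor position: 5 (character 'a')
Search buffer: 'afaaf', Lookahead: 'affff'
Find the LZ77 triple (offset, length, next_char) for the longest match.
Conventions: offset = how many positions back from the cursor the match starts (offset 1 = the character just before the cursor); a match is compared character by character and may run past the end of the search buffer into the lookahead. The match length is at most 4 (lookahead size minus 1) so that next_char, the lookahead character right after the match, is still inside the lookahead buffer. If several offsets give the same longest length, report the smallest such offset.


Try each offset into the search buffer:
  offset=1 (pos 4, char 'f'): match length 0
  offset=2 (pos 3, char 'a'): match length 2
  offset=3 (pos 2, char 'a'): match length 1
  offset=4 (pos 1, char 'f'): match length 0
  offset=5 (pos 0, char 'a'): match length 2
Longest match has length 2, found at offsets 2, 5; take the smallest, offset 2.
next_char = character at position 5 + 2 = 7 -> 'f'

Best match: offset=2, length=2 (matching 'af' starting at position 3)
LZ77 triple: (2, 2, 'f')


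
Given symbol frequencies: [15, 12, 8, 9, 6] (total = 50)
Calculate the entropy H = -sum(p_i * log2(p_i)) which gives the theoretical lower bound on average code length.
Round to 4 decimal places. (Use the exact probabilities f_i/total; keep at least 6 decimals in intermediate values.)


Per-symbol terms -p_i * log2(p_i) with p_i = f_i/50:
  p = 15/50 = 0.300000: log2(p) = -1.736966, -p*log2(p) = 0.521090
  p = 12/50 = 0.240000: log2(p) = -2.058894, -p*log2(p) = 0.494134
  p = 8/50 = 0.160000: log2(p) = -2.643856, -p*log2(p) = 0.423017
  p = 9/50 = 0.180000: log2(p) = -2.473931, -p*log2(p) = 0.445308
  p = 6/50 = 0.120000: log2(p) = -3.058894, -p*log2(p) = 0.367067
H = 0.521090 + 0.494134 + 0.423017 + 0.445308 + 0.367067 = 2.250616

H = 2.2506 bits/symbol


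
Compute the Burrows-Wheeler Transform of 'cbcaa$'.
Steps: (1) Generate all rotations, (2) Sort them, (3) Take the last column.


Rotations (sorted):
  0: $cbcaa -> last char: a
  1: a$cbca -> last char: a
  2: aa$cbc -> last char: c
  3: bcaa$c -> last char: c
  4: caa$cb -> last char: b
  5: cbcaa$ -> last char: $


BWT = aaccb$


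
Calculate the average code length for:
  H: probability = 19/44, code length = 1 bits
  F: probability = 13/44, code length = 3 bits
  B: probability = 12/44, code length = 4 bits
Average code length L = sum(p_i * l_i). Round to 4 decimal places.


Weighted contributions p_i * l_i:
  H: (19/44) * 1 = 19/44
  F: (13/44) * 3 = 39/44
  B: (12/44) * 4 = 48/44
Sum = (19 + 39 + 48)/44 = 106/44

L = 106/44 = 2.4091 bits/symbol


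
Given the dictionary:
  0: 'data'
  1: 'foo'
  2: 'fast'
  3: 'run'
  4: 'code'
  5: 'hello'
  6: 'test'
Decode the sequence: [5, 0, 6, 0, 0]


Look up each index in the dictionary:
  5 -> 'hello'
  0 -> 'data'
  6 -> 'test'
  0 -> 'data'
  0 -> 'data'

Decoded: "hello data test data data"


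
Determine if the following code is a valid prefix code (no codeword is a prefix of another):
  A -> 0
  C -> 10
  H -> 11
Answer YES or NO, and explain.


Checking each pair (does one codeword prefix another?):
  A='0' vs C='10': no prefix
  A='0' vs H='11': no prefix
  C='10' vs A='0': no prefix
  C='10' vs H='11': no prefix
  H='11' vs A='0': no prefix
  H='11' vs C='10': no prefix
No violation found over all pairs.

YES -- this is a valid prefix code. No codeword is a prefix of any other codeword.


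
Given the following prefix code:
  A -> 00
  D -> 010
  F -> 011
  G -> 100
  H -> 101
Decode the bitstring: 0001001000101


Decoding step by step:
Bits 00 -> A
Bits 010 -> D
Bits 010 -> D
Bits 00 -> A
Bits 101 -> H


Decoded message: ADDAH


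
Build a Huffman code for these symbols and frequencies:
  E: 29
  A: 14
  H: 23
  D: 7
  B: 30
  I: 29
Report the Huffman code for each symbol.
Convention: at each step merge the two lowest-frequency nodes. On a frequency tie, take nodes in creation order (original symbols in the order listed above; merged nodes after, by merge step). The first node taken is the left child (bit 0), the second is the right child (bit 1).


Huffman tree construction:
Step 1: Merge D(7) + A(14) = 21
Step 2: Merge (D+A)(21) + H(23) = 44
Step 3: Merge E(29) + I(29) = 58
Step 4: Merge B(30) + ((D+A)+H)(44) = 74
Step 5: Merge (E+I)(58) + (B+((D+A)+H))(74) = 132
Read each symbol's code off the tree from the root (left child = 0, right child = 1).

Codes:
  E: 00 (length 2)
  A: 1101 (length 4)
  H: 111 (length 3)
  D: 1100 (length 4)
  B: 10 (length 2)
  I: 01 (length 2)
Average code length: 329/132 = 2.4924 bits/symbol


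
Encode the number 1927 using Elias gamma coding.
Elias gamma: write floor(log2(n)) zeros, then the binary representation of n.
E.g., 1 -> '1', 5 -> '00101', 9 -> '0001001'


num_bits = floor(log2(1927)) + 1 = 11
leading_zeros = num_bits - 1 = 10
binary(1927) = 11110000111

Elias gamma(1927) = '0000000000' + '11110000111' = 000000000011110000111 (21 bits)


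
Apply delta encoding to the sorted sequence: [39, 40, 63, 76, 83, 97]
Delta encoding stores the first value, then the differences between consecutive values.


First value: 39
Deltas:
  40 - 39 = 1
  63 - 40 = 23
  76 - 63 = 13
  83 - 76 = 7
  97 - 83 = 14


Delta encoded: [39, 1, 23, 13, 7, 14]


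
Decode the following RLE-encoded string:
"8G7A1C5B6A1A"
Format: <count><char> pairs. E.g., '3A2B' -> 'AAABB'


Expanding each <count><char> pair:
  8G -> 'GGGGGGGG'
  7A -> 'AAAAAAA'
  1C -> 'C'
  5B -> 'BBBBB'
  6A -> 'AAAAAA'
  1A -> 'A'

Decoded = GGGGGGGGAAAAAAACBBBBBAAAAAAA


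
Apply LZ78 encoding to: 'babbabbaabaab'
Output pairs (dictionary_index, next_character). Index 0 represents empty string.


LZ78 encoding steps:
Dictionary: {0: ''}
Step 1: w='' (idx 0), next='b' -> output (0, 'b'), add 'b' as idx 1
Step 2: w='' (idx 0), next='a' -> output (0, 'a'), add 'a' as idx 2
Step 3: w='b' (idx 1), next='b' -> output (1, 'b'), add 'bb' as idx 3
Step 4: w='a' (idx 2), next='b' -> output (2, 'b'), add 'ab' as idx 4
Step 5: w='b' (idx 1), next='a' -> output (1, 'a'), add 'ba' as idx 5
Step 6: w='ab' (idx 4), next='a' -> output (4, 'a'), add 'aba' as idx 6
Step 7: w='ab' (idx 4), end of input -> output (4, '')


Encoded: [(0, 'b'), (0, 'a'), (1, 'b'), (2, 'b'), (1, 'a'), (4, 'a'), (4, '')]


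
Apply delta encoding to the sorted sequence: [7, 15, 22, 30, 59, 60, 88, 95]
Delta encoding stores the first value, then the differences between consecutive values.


First value: 7
Deltas:
  15 - 7 = 8
  22 - 15 = 7
  30 - 22 = 8
  59 - 30 = 29
  60 - 59 = 1
  88 - 60 = 28
  95 - 88 = 7


Delta encoded: [7, 8, 7, 8, 29, 1, 28, 7]


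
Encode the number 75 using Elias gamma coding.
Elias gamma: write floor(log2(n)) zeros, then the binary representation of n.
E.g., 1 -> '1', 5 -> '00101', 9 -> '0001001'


num_bits = floor(log2(75)) + 1 = 7
leading_zeros = num_bits - 1 = 6
binary(75) = 1001011

Elias gamma(75) = '000000' + '1001011' = 0000001001011 (13 bits)


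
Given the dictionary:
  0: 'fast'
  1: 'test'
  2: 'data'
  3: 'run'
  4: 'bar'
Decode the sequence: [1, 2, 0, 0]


Look up each index in the dictionary:
  1 -> 'test'
  2 -> 'data'
  0 -> 'fast'
  0 -> 'fast'

Decoded: "test data fast fast"


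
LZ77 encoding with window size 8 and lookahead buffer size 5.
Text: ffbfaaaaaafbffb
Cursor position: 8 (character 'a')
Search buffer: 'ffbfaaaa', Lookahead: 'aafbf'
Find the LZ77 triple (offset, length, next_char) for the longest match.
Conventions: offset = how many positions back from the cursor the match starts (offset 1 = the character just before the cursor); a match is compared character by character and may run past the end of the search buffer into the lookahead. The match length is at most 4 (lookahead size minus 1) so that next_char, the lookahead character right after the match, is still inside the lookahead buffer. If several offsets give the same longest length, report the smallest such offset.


Try each offset into the search buffer:
  offset=1 (pos 7, char 'a'): match length 2
  offset=2 (pos 6, char 'a'): match length 2
  offset=3 (pos 5, char 'a'): match length 2
  offset=4 (pos 4, char 'a'): match length 2
  offset=5 (pos 3, char 'f'): match length 0
  offset=6 (pos 2, char 'b'): match length 0
  offset=7 (pos 1, char 'f'): match length 0
  offset=8 (pos 0, char 'f'): match length 0
Longest match has length 2, found at offsets 1, 2, 3, 4; take the smallest, offset 1.
next_char = character at position 8 + 2 = 10 -> 'f'

Best match: offset=1, length=2 (matching 'aa' starting at position 7)
LZ77 triple: (1, 2, 'f')


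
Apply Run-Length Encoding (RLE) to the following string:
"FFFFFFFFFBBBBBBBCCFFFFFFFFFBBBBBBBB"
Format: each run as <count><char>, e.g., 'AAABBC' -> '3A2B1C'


Scanning runs left to right:
  i=0: run of 'F' x 9 -> '9F'
  i=9: run of 'B' x 7 -> '7B'
  i=16: run of 'C' x 2 -> '2C'
  i=18: run of 'F' x 9 -> '9F'
  i=27: run of 'B' x 8 -> '8B'

RLE = 9F7B2C9F8B


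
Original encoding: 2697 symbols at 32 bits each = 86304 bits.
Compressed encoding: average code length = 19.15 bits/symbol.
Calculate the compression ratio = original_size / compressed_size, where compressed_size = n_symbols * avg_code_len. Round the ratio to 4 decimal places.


original_size = n_symbols * orig_bits = 2697 * 32 = 86304 bits
compressed_size = n_symbols * avg_code_len = 2697 * 19.15 = 51647.55 bits
ratio = original_size / compressed_size = 86304 / 51647.55 = 1.671

Compression ratio = 1.671


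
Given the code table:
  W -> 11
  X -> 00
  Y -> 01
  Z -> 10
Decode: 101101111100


Decoding:
10 -> Z
11 -> W
01 -> Y
11 -> W
11 -> W
00 -> X


Result: ZWYWWX


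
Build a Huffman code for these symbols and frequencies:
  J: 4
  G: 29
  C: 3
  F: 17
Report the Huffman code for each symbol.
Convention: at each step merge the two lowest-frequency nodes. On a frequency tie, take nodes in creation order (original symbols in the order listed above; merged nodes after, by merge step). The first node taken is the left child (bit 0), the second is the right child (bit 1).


Huffman tree construction:
Step 1: Merge C(3) + J(4) = 7
Step 2: Merge (C+J)(7) + F(17) = 24
Step 3: Merge ((C+J)+F)(24) + G(29) = 53
Read each symbol's code off the tree from the root (left child = 0, right child = 1).

Codes:
  J: 001 (length 3)
  G: 1 (length 1)
  C: 000 (length 3)
  F: 01 (length 2)
Average code length: 84/53 = 1.5849 bits/symbol


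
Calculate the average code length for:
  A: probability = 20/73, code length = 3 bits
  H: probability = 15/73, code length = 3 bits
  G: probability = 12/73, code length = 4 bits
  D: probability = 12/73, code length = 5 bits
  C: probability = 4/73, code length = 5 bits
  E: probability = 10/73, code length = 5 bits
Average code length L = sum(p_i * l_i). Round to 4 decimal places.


Weighted contributions p_i * l_i:
  A: (20/73) * 3 = 60/73
  H: (15/73) * 3 = 45/73
  G: (12/73) * 4 = 48/73
  D: (12/73) * 5 = 60/73
  C: (4/73) * 5 = 20/73
  E: (10/73) * 5 = 50/73
Sum = (60 + 45 + 48 + 60 + 20 + 50)/73 = 283/73

L = 283/73 = 3.8767 bits/symbol


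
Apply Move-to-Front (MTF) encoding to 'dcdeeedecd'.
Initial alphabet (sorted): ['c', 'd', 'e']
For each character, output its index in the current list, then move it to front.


MTF encoding:
'd': index 1 in ['c', 'd', 'e'] -> ['d', 'c', 'e']
'c': index 1 in ['d', 'c', 'e'] -> ['c', 'd', 'e']
'd': index 1 in ['c', 'd', 'e'] -> ['d', 'c', 'e']
'e': index 2 in ['d', 'c', 'e'] -> ['e', 'd', 'c']
'e': index 0 in ['e', 'd', 'c'] -> ['e', 'd', 'c']
'e': index 0 in ['e', 'd', 'c'] -> ['e', 'd', 'c']
'd': index 1 in ['e', 'd', 'c'] -> ['d', 'e', 'c']
'e': index 1 in ['d', 'e', 'c'] -> ['e', 'd', 'c']
'c': index 2 in ['e', 'd', 'c'] -> ['c', 'e', 'd']
'd': index 2 in ['c', 'e', 'd'] -> ['d', 'c', 'e']


Output: [1, 1, 1, 2, 0, 0, 1, 1, 2, 2]


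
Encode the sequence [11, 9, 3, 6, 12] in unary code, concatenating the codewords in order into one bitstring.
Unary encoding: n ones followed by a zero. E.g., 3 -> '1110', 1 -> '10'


Encode each number as n ones followed by a terminating 0:
  11 -> 111111111110 (12 bits)
  9 -> 1111111110 (10 bits)
  3 -> 1110 (4 bits)
  6 -> 1111110 (7 bits)
  12 -> 1111111111110 (13 bits)
Total length = 12 + 10 + 4 + 7 + 13 = 46 bits.

Unary([11, 9, 3, 6, 12]) = 1111111111101111111110111011111101111111111110 (46 bits)


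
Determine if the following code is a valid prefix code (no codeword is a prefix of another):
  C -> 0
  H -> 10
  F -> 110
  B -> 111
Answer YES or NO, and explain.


Checking each pair (does one codeword prefix another?):
  C='0' vs H='10': no prefix
  C='0' vs F='110': no prefix
  C='0' vs B='111': no prefix
  H='10' vs C='0': no prefix
  H='10' vs F='110': no prefix
  H='10' vs B='111': no prefix
  F='110' vs C='0': no prefix
  F='110' vs H='10': no prefix
  F='110' vs B='111': no prefix
  B='111' vs C='0': no prefix
  B='111' vs H='10': no prefix
  B='111' vs F='110': no prefix
No violation found over all pairs.

YES -- this is a valid prefix code. No codeword is a prefix of any other codeword.


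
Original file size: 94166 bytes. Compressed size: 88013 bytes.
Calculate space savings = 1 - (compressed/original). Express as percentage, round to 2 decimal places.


ratio = compressed/original = 88013/94166 = 0.934658
savings = 1 - ratio = 1 - 0.934658 = 0.065342
as a percentage: 0.065342 * 100 = 6.53%

Space savings = 1 - 88013/94166 = 6.53%


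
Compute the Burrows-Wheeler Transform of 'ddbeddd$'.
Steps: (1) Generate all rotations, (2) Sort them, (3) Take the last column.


Rotations (sorted):
  0: $ddbeddd -> last char: d
  1: beddd$dd -> last char: d
  2: d$ddbedd -> last char: d
  3: dbeddd$d -> last char: d
  4: dd$ddbed -> last char: d
  5: ddbeddd$ -> last char: $
  6: ddd$ddbe -> last char: e
  7: eddd$ddb -> last char: b


BWT = ddddd$eb


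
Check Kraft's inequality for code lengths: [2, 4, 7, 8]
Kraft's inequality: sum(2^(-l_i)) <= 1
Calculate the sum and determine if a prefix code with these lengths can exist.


Sum = 2^(-2) + 2^(-4) + 2^(-7) + 2^(-8)
    = 0.25 + 0.0625 + 0.0078125 + 0.00390625
    = 83/256 = 0.32421875
Since 0.32421875 <= 1, Kraft's inequality IS satisfied.
A prefix code with these lengths CAN exist.

Kraft sum = 0.32421875. Satisfied.


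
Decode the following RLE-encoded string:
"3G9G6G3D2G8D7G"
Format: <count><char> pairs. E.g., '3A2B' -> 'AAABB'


Expanding each <count><char> pair:
  3G -> 'GGG'
  9G -> 'GGGGGGGGG'
  6G -> 'GGGGGG'
  3D -> 'DDD'
  2G -> 'GG'
  8D -> 'DDDDDDDD'
  7G -> 'GGGGGGG'

Decoded = GGGGGGGGGGGGGGGGGGDDDGGDDDDDDDDGGGGGGG


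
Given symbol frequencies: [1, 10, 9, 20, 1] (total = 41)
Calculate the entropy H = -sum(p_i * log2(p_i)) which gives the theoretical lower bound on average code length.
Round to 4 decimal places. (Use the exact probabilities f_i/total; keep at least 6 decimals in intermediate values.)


Per-symbol terms -p_i * log2(p_i) with p_i = f_i/41:
  p = 1/41 = 0.024390: log2(p) = -5.357552, -p*log2(p) = 0.130672
  p = 10/41 = 0.243902: log2(p) = -2.035624, -p*log2(p) = 0.496494
  p = 9/41 = 0.219512: log2(p) = -2.187627, -p*log2(p) = 0.480211
  p = 20/41 = 0.487805: log2(p) = -1.035624, -p*log2(p) = 0.505182
  p = 1/41 = 0.024390: log2(p) = -5.357552, -p*log2(p) = 0.130672
H = 0.130672 + 0.496494 + 0.480211 + 0.505182 + 0.130672 = 1.743231

H = 1.7432 bits/symbol


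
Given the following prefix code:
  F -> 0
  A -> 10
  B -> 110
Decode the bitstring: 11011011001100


Decoding step by step:
Bits 110 -> B
Bits 110 -> B
Bits 110 -> B
Bits 0 -> F
Bits 110 -> B
Bits 0 -> F


Decoded message: BBBFBF
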